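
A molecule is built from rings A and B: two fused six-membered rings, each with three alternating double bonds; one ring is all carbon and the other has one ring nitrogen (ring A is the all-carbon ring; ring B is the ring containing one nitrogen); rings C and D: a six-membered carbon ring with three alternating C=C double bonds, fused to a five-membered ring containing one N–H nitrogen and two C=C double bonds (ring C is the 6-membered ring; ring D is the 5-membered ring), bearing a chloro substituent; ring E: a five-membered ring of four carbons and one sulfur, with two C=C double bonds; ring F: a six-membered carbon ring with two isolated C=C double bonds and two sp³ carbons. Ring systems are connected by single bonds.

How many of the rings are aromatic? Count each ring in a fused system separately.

Rings A and B form a fused bicyclic system (with one nitrogen) with 10 sp² atoms and 10 π electrons from ring double bonds. 10 = 4(2)+2, so the system is aromatic and both rings count as aromatic (quinoline).
Rings C and D form a fused bicyclic system (with one N–H) with 9 sp² atoms and 10 π electrons from ring double bonds plus a heteroatom lone pair. 10 = 4(2)+2, so the system is aromatic and both rings count as aromatic (indole).
Ring E has a continuous p-orbital overlap around the ring; 2 ring double bonds (4 π electrons) plus a heteroatom lone pair (2) give 6 π electrons. That satisfies 4n+2 with n=1, so ring E is aromatic (thiophene).
Ring F has two sp³ carbons, so it is not fully conjugated — not aromatic (1,4-cyclohexadiene).
Aromatic: A, B, C, D, E. Total: 5.

5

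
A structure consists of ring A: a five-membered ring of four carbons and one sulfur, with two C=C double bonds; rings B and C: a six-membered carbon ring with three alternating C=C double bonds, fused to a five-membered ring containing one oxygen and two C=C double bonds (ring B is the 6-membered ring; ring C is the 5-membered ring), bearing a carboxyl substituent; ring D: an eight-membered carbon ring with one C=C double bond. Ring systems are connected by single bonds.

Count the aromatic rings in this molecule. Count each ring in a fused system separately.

Ring A has a continuous p-orbital overlap around the ring; 2 ring double bonds (4 π electrons) plus a heteroatom lone pair (2) give 6 π electrons. That satisfies 4n+2 with n=1, so ring A is aromatic (thiophene).
Rings B and C form a fused bicyclic system (with one oxygen) with 9 sp² atoms and 10 π electrons from ring double bonds plus a heteroatom lone pair. 10 = 4(2)+2, so the system is aromatic and both rings count as aromatic (benzofuran).
Ring D has six sp³ carbons, so it is not fully conjugated — not aromatic (cyclooctene).
Aromatic: A, B, C. Total: 3.

3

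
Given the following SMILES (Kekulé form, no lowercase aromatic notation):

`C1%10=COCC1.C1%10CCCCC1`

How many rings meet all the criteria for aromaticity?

0

The SMILES encodes a five-membered ring of four carbons and one oxygen, with one C=C double bond and two sp³ carbons; a six-membered saturated carbon ring.
The 5-membered ring with one oxygen has two sp³ carbons, so it is not fully conjugated — not aromatic (2,3-dihydrofuran).
The 6-membered ring has only sp³ atoms, so it is not fully conjugated — not aromatic (cyclohexane).
None of the rings are aromatic. Total: 0.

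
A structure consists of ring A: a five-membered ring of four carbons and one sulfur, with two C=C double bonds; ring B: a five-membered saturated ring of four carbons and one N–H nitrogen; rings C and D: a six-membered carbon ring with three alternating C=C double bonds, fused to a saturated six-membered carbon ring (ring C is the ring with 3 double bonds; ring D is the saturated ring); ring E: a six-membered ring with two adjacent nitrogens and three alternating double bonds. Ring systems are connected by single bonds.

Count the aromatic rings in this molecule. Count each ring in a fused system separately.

3

Ring A is fully conjugated (every ring atom contributes a p orbital); 2 ring double bonds (4 π electrons) plus a heteroatom lone pair (2) give 6 π electrons. That satisfies 4n+2 with n=1, so ring A is aromatic (thiophene).
Ring B has only sp³ atoms, so it is not fully conjugated — not aromatic (pyrrolidine).
Ring C is planar and fully conjugated; 3 ring double bonds give 6 π electrons. That satisfies 4n+2 with n=1, so ring C is aromatic (benzene ring).
Ring D has four sp³ carbons, so it is not fully conjugated — not aromatic (cyclohexane ring).
Ring E is planar and fully conjugated; 3 ring double bonds give 6 π electrons. Since 6 = 4n+2 (n=1), ring E is aromatic (pyridazine).
Aromatic: A, C, E. Total: 3.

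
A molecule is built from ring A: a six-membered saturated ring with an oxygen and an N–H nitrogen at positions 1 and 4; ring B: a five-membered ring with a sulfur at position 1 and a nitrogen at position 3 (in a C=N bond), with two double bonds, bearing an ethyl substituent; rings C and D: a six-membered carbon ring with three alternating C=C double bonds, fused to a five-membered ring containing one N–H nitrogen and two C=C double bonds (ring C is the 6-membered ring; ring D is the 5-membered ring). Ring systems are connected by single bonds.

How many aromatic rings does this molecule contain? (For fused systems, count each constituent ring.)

3

Ring A has only sp³ atoms, so it is not fully conjugated — not aromatic (morpholine).
Ring B has a continuous p-orbital overlap around the ring; 2 ring double bonds (4 π electrons) plus a heteroatom lone pair (2) give 6 π electrons. That satisfies 4n+2 with n=1, so ring B is aromatic (thiazole).
Rings C and D form a fused bicyclic system (with one N–H) with 9 sp² atoms and 10 π electrons from ring double bonds plus a heteroatom lone pair. 10 = 4(2)+2, so the system is aromatic and both rings count as aromatic (indole).
Aromatic: B, C, D. Total: 3.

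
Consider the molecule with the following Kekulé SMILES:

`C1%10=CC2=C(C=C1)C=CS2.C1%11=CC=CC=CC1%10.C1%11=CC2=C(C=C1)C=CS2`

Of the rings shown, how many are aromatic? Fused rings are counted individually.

4

The SMILES encodes a six-membered carbon ring with three alternating C=C double bonds, fused to a five-membered ring containing one sulfur and two C=C double bonds; a seven-membered carbon ring with three C=C double bonds and one sp³ carbon; a six-membered carbon ring with three alternating C=C double bonds, fused to a five-membered ring containing one sulfur and two C=C double bonds.
The fused 6/5-membered bicyclic (with one sulfur) is a single π system with 9 sp² atoms and 10 π electrons from ring double bonds plus a heteroatom lone pair. 10 = 4(2)+2, so the system is aromatic and both rings count as aromatic (benzothiophene).
The 7-membered ring has one sp³ carbon, so it is not fully conjugated — not aromatic (cycloheptatriene).
The fused 6/5-membered bicyclic (with one sulfur) is a single π system with 9 sp² atoms and 10 π electrons from ring double bonds plus a heteroatom lone pair. 10 = 4(2)+2, so the system is aromatic and both rings count as aromatic (benzothiophene).
4 of the 5 rings are aromatic. Total: 4.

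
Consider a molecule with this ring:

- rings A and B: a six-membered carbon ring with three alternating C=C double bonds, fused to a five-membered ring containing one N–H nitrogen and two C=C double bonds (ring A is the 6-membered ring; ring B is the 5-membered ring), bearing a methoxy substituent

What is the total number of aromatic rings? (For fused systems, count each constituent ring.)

2

Rings A and B form a fused bicyclic system (with one N–H) with 9 sp² atoms and 10 π electrons from ring double bonds plus a heteroatom lone pair. 10 = 4(2)+2, so the system is aromatic and both rings count as aromatic (indole).
Aromatic: A, B. Total: 2.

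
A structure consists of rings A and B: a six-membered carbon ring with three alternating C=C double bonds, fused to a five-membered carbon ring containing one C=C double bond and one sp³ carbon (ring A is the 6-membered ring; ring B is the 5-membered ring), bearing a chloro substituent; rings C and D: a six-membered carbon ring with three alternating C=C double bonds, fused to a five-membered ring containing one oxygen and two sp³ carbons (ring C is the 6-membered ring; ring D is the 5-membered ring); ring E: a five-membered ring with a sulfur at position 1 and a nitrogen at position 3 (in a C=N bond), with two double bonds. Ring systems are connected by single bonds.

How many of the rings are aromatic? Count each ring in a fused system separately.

3

Ring A is planar and fully conjugated; 3 ring double bonds give 6 π electrons. That satisfies 4n+2 with n=1, so ring A is aromatic (benzene ring).
Ring B has one sp³ carbon, so it is not fully conjugated — not aromatic (cyclopentene ring).
Ring C is fully conjugated (every ring atom contributes a p orbital); 3 ring double bonds give 6 π electrons. That satisfies 4n+2 with n=1, so ring C is aromatic (benzene ring).
Ring D has two sp³ carbons, so it is not fully conjugated — not aromatic (oxolane ring).
Ring E is planar and fully conjugated; 2 ring double bonds (4 π electrons) plus a heteroatom lone pair (2) give 6 π electrons. 6 = 4(1)+2, so ring E is aromatic (thiazole).
Aromatic: A, C, E. Total: 3.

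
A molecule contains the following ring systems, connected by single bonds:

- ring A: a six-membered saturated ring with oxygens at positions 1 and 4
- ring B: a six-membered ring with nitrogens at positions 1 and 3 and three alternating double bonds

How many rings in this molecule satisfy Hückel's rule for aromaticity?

Ring A has only sp³ atoms, so it is not fully conjugated — not aromatic (1,4-dioxane).
Ring B has a continuous p-orbital overlap around the ring; 3 ring double bonds give 6 π electrons. Since 6 = 4n+2 (n=1), ring B is aromatic (pyrimidine).
Aromatic: B. Total: 1.

1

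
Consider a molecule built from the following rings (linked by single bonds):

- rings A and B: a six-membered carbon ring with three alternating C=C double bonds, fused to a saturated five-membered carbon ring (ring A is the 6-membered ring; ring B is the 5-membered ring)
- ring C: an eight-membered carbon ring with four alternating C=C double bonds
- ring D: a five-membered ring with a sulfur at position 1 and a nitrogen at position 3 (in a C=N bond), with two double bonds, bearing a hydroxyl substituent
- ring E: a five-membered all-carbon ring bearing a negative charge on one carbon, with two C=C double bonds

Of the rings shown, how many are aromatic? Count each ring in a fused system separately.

3

Ring A has a continuous p-orbital overlap around the ring; 3 ring double bonds give 6 π electrons. Since 6 = 4n+2 (n=1), ring A is aromatic (benzene ring).
Ring B has three sp³ carbons, so it is not fully conjugated — not aromatic (cyclopentane ring).
Ring C has only sp² ring atoms; a planar conformation would have a fully conjugated π system of 8 electrons. But 8 = 4(2), which is 4n not 4n+2, so ring C is not aromatic (cyclooctatetraene) — cyclooctatetraene distorts into a non-planar tub to avoid antiaromaticity.
Ring D is fully conjugated (every ring atom contributes a p orbital); 2 ring double bonds (4 π electrons) plus a heteroatom lone pair (2) give 6 π electrons. That satisfies 4n+2 with n=1, so ring D is aromatic (thiazole).
Ring E is planar and fully conjugated; 2 ring double bonds (4 π electrons) plus the carbanion lone pair (2) give 6 π electrons. 6 = 4(1)+2, so ring E is aromatic (cyclopentadienyl anion).
Aromatic: A, D, E. Total: 3.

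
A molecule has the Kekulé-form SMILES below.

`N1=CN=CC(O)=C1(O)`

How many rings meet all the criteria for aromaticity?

1

The SMILES encodes a six-membered ring with nitrogens at positions 1 and 3 and three alternating double bonds.
The 6-membered ring with two nitrogens (1,3) is planar and fully conjugated; 3 ring double bonds give 6 π electrons. That satisfies 4n+2 with n=1, so it is aromatic (pyrimidine).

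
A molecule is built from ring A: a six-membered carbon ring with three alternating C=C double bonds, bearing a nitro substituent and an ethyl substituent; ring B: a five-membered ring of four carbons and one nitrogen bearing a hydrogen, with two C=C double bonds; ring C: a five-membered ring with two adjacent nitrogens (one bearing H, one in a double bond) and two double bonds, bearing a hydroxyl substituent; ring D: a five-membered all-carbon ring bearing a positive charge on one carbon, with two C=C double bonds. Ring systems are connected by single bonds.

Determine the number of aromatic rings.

Ring A has a continuous p-orbital overlap around the ring; 3 ring double bonds give 6 π electrons. That satisfies 4n+2 with n=1, so ring A is aromatic (benzene).
Ring B is planar and fully conjugated; 2 ring double bonds (4 π electrons) plus a heteroatom lone pair (2) give 6 π electrons. That satisfies 4n+2 with n=1, so ring B is aromatic (pyrrole).
Ring C is fully conjugated (every ring atom contributes a p orbital); 2 ring double bonds (4 π electrons) plus a heteroatom lone pair (2) give 6 π electrons. That satisfies 4n+2 with n=1, so ring C is aromatic (pyrazole).
Ring D has only sp² ring atoms; a planar conformation would have a fully conjugated π system of 4 electrons. But 4 = 4(1), which is 4n not 4n+2, so ring D is not aromatic (cyclopentadienyl cation).
Aromatic: A, B, C. Total: 3.

3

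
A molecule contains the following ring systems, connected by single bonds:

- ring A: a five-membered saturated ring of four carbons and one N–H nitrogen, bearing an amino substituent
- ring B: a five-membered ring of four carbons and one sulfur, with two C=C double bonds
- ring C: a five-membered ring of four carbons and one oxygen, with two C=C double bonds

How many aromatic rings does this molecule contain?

Ring A has only sp³ atoms, so it is not fully conjugated — not aromatic (pyrrolidine).
Ring B is planar and fully conjugated; 2 ring double bonds (4 π electrons) plus a heteroatom lone pair (2) give 6 π electrons. Since 6 = 4n+2 (n=1), ring B is aromatic (thiophene).
Ring C is fully conjugated (every ring atom contributes a p orbital); 2 ring double bonds (4 π electrons) plus a heteroatom lone pair (2) give 6 π electrons. 6 = 4(1)+2, so ring C is aromatic (furan).
Aromatic: B, C. Total: 2.

2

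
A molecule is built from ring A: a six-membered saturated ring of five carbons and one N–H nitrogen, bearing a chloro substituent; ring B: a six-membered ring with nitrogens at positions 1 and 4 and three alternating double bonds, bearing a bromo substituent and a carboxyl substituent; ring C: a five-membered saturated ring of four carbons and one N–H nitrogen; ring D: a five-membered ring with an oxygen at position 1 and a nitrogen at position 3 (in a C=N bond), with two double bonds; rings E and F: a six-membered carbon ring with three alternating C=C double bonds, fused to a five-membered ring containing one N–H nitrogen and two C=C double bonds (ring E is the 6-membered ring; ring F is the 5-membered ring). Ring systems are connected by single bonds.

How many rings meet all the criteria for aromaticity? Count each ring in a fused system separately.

4

Ring A has only sp³ atoms, so it is not fully conjugated — not aromatic (piperidine).
Ring B has a continuous p-orbital overlap around the ring; 3 ring double bonds give 6 π electrons. That satisfies 4n+2 with n=1, so ring B is aromatic (pyrazine).
Ring C has only sp³ atoms, so it is not fully conjugated — not aromatic (pyrrolidine).
Ring D is planar and fully conjugated; 2 ring double bonds (4 π electrons) plus a heteroatom lone pair (2) give 6 π electrons. That satisfies 4n+2 with n=1, so ring D is aromatic (oxazole).
Rings E and F form a fused bicyclic system (with one N–H) with 9 sp² atoms and 10 π electrons from ring double bonds plus a heteroatom lone pair. 10 = 4(2)+2, so the system is aromatic and both rings count as aromatic (indole).
Aromatic: B, D, E, F. Total: 4.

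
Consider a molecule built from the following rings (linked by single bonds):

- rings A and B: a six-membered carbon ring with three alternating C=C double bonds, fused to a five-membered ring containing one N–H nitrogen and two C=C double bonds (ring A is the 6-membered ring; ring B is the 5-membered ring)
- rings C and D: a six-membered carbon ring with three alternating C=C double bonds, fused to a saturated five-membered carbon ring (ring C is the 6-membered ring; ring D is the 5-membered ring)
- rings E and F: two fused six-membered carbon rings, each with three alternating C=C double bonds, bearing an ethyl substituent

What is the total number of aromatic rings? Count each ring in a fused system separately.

5

Rings A and B form a fused bicyclic system (with one N–H) with 9 sp² atoms and 10 π electrons from ring double bonds plus a heteroatom lone pair. 10 = 4(2)+2, so the system is aromatic and both rings count as aromatic (indole).
Ring C has a continuous p-orbital overlap around the ring; 3 ring double bonds give 6 π electrons. Since 6 = 4n+2 (n=1), ring C is aromatic (benzene ring).
Ring D has three sp³ carbons, so it is not fully conjugated — not aromatic (cyclopentane ring).
Rings E and F form a fused bicyclic system with 10 sp² atoms and 10 π electrons from ring double bonds. 10 = 4(2)+2, so the system is aromatic and both rings count as aromatic (naphthalene).
Aromatic: A, B, C, E, F. Total: 5.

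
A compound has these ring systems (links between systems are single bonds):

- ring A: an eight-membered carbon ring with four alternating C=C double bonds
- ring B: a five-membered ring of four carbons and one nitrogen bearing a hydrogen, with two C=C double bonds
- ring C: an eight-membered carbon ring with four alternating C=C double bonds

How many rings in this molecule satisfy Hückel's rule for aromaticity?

Ring A has only sp² ring atoms; a planar conformation would have a fully conjugated π system of 8 electrons. But 8 = 4(2), which is 4n not 4n+2, so ring A is not aromatic (cyclooctatetraene) — cyclooctatetraene distorts into a non-planar tub to avoid antiaromaticity.
Ring B has a continuous p-orbital overlap around the ring; 2 ring double bonds (4 π electrons) plus a heteroatom lone pair (2) give 6 π electrons. Since 6 = 4n+2 (n=1), ring B is aromatic (pyrrole).
Ring C has only sp² ring atoms; a planar conformation would have a fully conjugated π system of 8 electrons. But 8 = 4(2), which is 4n not 4n+2, so ring C is not aromatic (cyclooctatetraene) — cyclooctatetraene distorts into a non-planar tub to avoid antiaromaticity.
Aromatic: B. Total: 1.

1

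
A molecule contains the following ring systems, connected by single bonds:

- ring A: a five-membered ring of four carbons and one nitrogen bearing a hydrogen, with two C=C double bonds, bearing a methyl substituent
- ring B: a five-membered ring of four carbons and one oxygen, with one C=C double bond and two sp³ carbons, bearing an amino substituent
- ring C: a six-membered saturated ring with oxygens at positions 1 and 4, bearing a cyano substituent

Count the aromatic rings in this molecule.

1

Ring A is planar and fully conjugated; 2 ring double bonds (4 π electrons) plus a heteroatom lone pair (2) give 6 π electrons. Since 6 = 4n+2 (n=1), ring A is aromatic (pyrrole).
Ring B has two sp³ carbons, so it is not fully conjugated — not aromatic (2,3-dihydrofuran).
Ring C has only sp³ atoms, so it is not fully conjugated — not aromatic (1,4-dioxane).
Aromatic: A. Total: 1.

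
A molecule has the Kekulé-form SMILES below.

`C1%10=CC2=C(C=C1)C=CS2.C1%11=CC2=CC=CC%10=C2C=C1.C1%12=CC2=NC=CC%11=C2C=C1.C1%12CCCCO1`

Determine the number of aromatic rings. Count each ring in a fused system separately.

The SMILES encodes a six-membered carbon ring with three alternating C=C double bonds, fused to a five-membered ring containing one sulfur and two C=C double bonds; two fused six-membered carbon rings, each with three alternating C=C double bonds; two fused six-membered rings, each with three alternating double bonds; one ring is all carbon and the other has one ring nitrogen; a six-membered saturated ring of five carbons and one oxygen.
The fused 6/5-membered bicyclic (with one sulfur) is a single π system with 9 sp² atoms and 10 π electrons from ring double bonds plus a heteroatom lone pair. 10 = 4(2)+2, so the system is aromatic and both rings count as aromatic (benzothiophene).
The fused 6/6-membered bicyclic is a single π system with 10 sp² atoms and 10 π electrons from ring double bonds. 10 = 4(2)+2, so the system is aromatic and both rings count as aromatic (naphthalene).
The fused 6/6-membered bicyclic (with one nitrogen) is a single π system with 10 sp² atoms and 10 π electrons from ring double bonds. 10 = 4(2)+2, so the system is aromatic and both rings count as aromatic (quinoline).
The 6-membered ring with one oxygen has only sp³ atoms, so it is not fully conjugated — not aromatic (tetrahydropyran).
6 of the 7 rings are aromatic. Total: 6.

6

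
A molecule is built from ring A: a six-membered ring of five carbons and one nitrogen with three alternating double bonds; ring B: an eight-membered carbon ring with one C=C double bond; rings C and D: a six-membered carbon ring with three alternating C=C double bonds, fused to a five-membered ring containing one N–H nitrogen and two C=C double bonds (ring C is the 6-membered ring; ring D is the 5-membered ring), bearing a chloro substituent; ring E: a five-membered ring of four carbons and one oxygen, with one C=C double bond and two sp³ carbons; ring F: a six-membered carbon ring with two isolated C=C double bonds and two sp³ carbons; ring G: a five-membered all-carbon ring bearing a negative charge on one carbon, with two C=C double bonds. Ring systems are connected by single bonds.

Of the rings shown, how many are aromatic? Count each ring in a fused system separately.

Ring A is planar and fully conjugated; 3 ring double bonds give 6 π electrons. 6 = 4(1)+2, so ring A is aromatic (pyridine).
Ring B has six sp³ carbons, so it is not fully conjugated — not aromatic (cyclooctene).
Rings C and D form a fused bicyclic system (with one N–H) with 9 sp² atoms and 10 π electrons from ring double bonds plus a heteroatom lone pair. 10 = 4(2)+2, so the system is aromatic and both rings count as aromatic (indole).
Ring E has two sp³ carbons, so it is not fully conjugated — not aromatic (2,3-dihydrofuran).
Ring F has two sp³ carbons, so it is not fully conjugated — not aromatic (1,4-cyclohexadiene).
Ring G is fully conjugated (every ring atom contributes a p orbital); 2 ring double bonds (4 π electrons) plus the carbanion lone pair (2) give 6 π electrons. 6 = 4(1)+2, so ring G is aromatic (cyclopentadienyl anion).
Aromatic: A, C, D, G. Total: 4.

4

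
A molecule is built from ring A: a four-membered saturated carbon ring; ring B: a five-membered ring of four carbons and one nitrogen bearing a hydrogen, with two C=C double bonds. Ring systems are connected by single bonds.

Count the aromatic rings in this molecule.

1

Ring A has only sp³ atoms, so it is not fully conjugated — not aromatic (cyclobutane).
Ring B is planar and fully conjugated; 2 ring double bonds (4 π electrons) plus a heteroatom lone pair (2) give 6 π electrons. 6 = 4(1)+2, so ring B is aromatic (pyrrole).
Aromatic: B. Total: 1.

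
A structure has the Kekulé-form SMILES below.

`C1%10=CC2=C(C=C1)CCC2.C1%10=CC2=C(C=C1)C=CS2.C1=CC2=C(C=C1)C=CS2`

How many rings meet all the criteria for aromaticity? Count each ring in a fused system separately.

The SMILES encodes a six-membered carbon ring with three alternating C=C double bonds, fused to a saturated five-membered carbon ring; a six-membered carbon ring with three alternating C=C double bonds, fused to a five-membered ring containing one sulfur and two C=C double bonds; a six-membered carbon ring with three alternating C=C double bonds, fused to a five-membered ring containing one sulfur and two C=C double bonds.
The 6-membered ring has a continuous p-orbital overlap around the ring; 3 ring double bonds give 6 π electrons. Since 6 = 4n+2 (n=1), it is aromatic (benzene ring).
The 5-membered ring has three sp³ carbons, so it is not fully conjugated — not aromatic (cyclopentane ring).
The fused 6/5-membered bicyclic (with one sulfur) is a single π system with 9 sp² atoms and 10 π electrons from ring double bonds plus a heteroatom lone pair. 10 = 4(2)+2, so the system is aromatic and both rings count as aromatic (benzothiophene).
The fused 6/5-membered bicyclic (with one sulfur) is a single π system with 9 sp² atoms and 10 π electrons from ring double bonds plus a heteroatom lone pair. 10 = 4(2)+2, so the system is aromatic and both rings count as aromatic (benzothiophene).
5 of the 6 rings are aromatic. Total: 5.

5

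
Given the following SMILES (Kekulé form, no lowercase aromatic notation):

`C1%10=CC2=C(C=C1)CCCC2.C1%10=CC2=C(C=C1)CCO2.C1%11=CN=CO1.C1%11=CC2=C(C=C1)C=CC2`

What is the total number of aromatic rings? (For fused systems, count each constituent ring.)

The SMILES encodes a six-membered carbon ring with three alternating C=C double bonds, fused to a saturated six-membered carbon ring; a six-membered carbon ring with three alternating C=C double bonds, fused to a five-membered ring containing one oxygen and two sp³ carbons; a five-membered ring with an oxygen at position 1 and a nitrogen at position 3 (in a C=N bond), with two double bonds; a six-membered carbon ring with three alternating C=C double bonds, fused to a five-membered carbon ring containing one C=C double bond and one sp³ carbon.
The 6-membered ring has a continuous p-orbital overlap around the ring; 3 ring double bonds give 6 π electrons. That satisfies 4n+2 with n=1, so it is aromatic (benzene ring).
The second 6-membered ring has four sp³ carbons, so it is not fully conjugated — not aromatic (cyclohexane ring).
The third 6-membered ring is planar and fully conjugated; 3 ring double bonds give 6 π electrons. Since 6 = 4n+2 (n=1), it is aromatic (benzene ring).
The 5-membered ring with one oxygen has two sp³ carbons, so it is not fully conjugated — not aromatic (oxolane ring).
The 5-membered ring with one oxygen and one =N– is planar and fully conjugated; 2 ring double bonds (4 π electrons) plus a heteroatom lone pair (2) give 6 π electrons. 6 = 4(1)+2, so it is aromatic (oxazole).
The fourth 6-membered ring has a continuous p-orbital overlap around the ring; 3 ring double bonds give 6 π electrons. That satisfies 4n+2 with n=1, so it is aromatic (benzene ring).
The 5-membered ring has one sp³ carbon, so it is not fully conjugated — not aromatic (cyclopentene ring).
4 of the 7 rings are aromatic. Total: 4.

4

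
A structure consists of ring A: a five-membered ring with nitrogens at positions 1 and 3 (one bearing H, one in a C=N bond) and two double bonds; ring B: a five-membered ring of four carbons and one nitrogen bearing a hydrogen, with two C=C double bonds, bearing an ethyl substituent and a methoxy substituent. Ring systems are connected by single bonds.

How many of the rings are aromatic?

2

Ring A is fully conjugated (every ring atom contributes a p orbital); 2 ring double bonds (4 π electrons) plus a heteroatom lone pair (2) give 6 π electrons. 6 = 4(1)+2, so ring A is aromatic (imidazole).
Ring B has a continuous p-orbital overlap around the ring; 2 ring double bonds (4 π electrons) plus a heteroatom lone pair (2) give 6 π electrons. That satisfies 4n+2 with n=1, so ring B is aromatic (pyrrole).
Aromatic: A, B. Total: 2.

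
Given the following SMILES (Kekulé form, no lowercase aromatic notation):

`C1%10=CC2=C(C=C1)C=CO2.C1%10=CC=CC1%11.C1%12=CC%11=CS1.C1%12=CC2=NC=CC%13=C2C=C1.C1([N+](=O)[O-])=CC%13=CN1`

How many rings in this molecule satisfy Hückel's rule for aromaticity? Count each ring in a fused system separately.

The SMILES encodes a six-membered carbon ring with three alternating C=C double bonds, fused to a five-membered ring containing one oxygen and two C=C double bonds; a five-membered carbon ring with two conjugated C=C double bonds and one sp³ carbon; a five-membered ring of four carbons and one sulfur, with two C=C double bonds; two fused six-membered rings, each with three alternating double bonds; one ring is all carbon and the other has one ring nitrogen; a five-membered ring of four carbons and one nitrogen bearing a hydrogen, with two C=C double bonds.
The fused 6/5-membered bicyclic (with one oxygen) is a single π system with 9 sp² atoms and 10 π electrons from ring double bonds plus a heteroatom lone pair. 10 = 4(2)+2, so the system is aromatic and both rings count as aromatic (benzofuran).
The 5-membered ring has one sp³ carbon, so it is not fully conjugated — not aromatic (cyclopentadiene).
The 5-membered ring with one sulfur is planar and fully conjugated; 2 ring double bonds (4 π electrons) plus a heteroatom lone pair (2) give 6 π electrons. 6 = 4(1)+2, so it is aromatic (thiophene).
The fused 6/6-membered bicyclic (with one nitrogen) is a single π system with 10 sp² atoms and 10 π electrons from ring double bonds. 10 = 4(2)+2, so the system is aromatic and both rings count as aromatic (quinoline).
The 5-membered ring with one N–H is planar and fully conjugated; 2 ring double bonds (4 π electrons) plus a heteroatom lone pair (2) give 6 π electrons. That satisfies 4n+2 with n=1, so it is aromatic (pyrrole).
6 of the 7 rings are aromatic. Total: 6.

6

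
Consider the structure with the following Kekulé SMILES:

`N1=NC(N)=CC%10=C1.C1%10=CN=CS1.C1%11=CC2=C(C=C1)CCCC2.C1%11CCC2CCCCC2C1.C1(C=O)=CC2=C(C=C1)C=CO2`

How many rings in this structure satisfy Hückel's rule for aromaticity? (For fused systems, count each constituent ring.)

The SMILES encodes a six-membered ring with two adjacent nitrogens and three alternating double bonds; a five-membered ring with a sulfur at position 1 and a nitrogen at position 3 (in a C=N bond), with two double bonds; a six-membered carbon ring with three alternating C=C double bonds, fused to a saturated six-membered carbon ring; two fused six-membered saturated carbon rings; a six-membered carbon ring with three alternating C=C double bonds, fused to a five-membered ring containing one oxygen and two C=C double bonds.
The 6-membered ring with two nitrogens (1,2) is fully conjugated (every ring atom contributes a p orbital); 3 ring double bonds give 6 π electrons. That satisfies 4n+2 with n=1, so it is aromatic (pyridazine).
The 5-membered ring with one sulfur and one =N– is fully conjugated (every ring atom contributes a p orbital); 2 ring double bonds (4 π electrons) plus a heteroatom lone pair (2) give 6 π electrons. That satisfies 4n+2 with n=1, so it is aromatic (thiazole).
The 6-membered ring has a continuous p-orbital overlap around the ring; 3 ring double bonds give 6 π electrons. That satisfies 4n+2 with n=1, so it is aromatic (benzene ring).
The second 6-membered ring has four sp³ carbons, so it is not fully conjugated — not aromatic (cyclohexane ring).
The third 6-membered ring has only sp³ atoms, so it is not fully conjugated — not aromatic (cyclohexane ring).
The fourth 6-membered ring has only sp³ atoms, so it is not fully conjugated — not aromatic (cyclohexane ring).
The fused 6/5-membered bicyclic (with one oxygen) is a single π system with 9 sp² atoms and 10 π electrons from ring double bonds plus a heteroatom lone pair. 10 = 4(2)+2, so the system is aromatic and both rings count as aromatic (benzofuran).
5 of the 8 rings are aromatic. Total: 5.

5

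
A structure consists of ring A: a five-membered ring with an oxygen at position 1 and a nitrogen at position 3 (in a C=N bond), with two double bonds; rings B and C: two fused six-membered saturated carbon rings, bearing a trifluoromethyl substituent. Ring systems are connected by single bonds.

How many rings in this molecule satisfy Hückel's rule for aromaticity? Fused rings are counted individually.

Ring A has a continuous p-orbital overlap around the ring; 2 ring double bonds (4 π electrons) plus a heteroatom lone pair (2) give 6 π electrons. That satisfies 4n+2 with n=1, so ring A is aromatic (oxazole).
Ring B has only sp³ atoms, so it is not fully conjugated — not aromatic (cyclohexane ring).
Ring C has only sp³ atoms, so it is not fully conjugated — not aromatic (cyclohexane ring).
Aromatic: A. Total: 1.

1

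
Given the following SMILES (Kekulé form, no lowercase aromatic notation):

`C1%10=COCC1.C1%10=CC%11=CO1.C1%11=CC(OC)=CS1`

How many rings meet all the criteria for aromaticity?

2

The SMILES encodes a five-membered ring of four carbons and one oxygen, with one C=C double bond and two sp³ carbons; a five-membered ring of four carbons and one oxygen, with two C=C double bonds; a five-membered ring of four carbons and one sulfur, with two C=C double bonds.
The 5-membered ring with one oxygen has two sp³ carbons, so it is not fully conjugated — not aromatic (2,3-dihydrofuran).
The second 5-membered ring with one oxygen has a continuous p-orbital overlap around the ring; 2 ring double bonds (4 π electrons) plus a heteroatom lone pair (2) give 6 π electrons. That satisfies 4n+2 with n=1, so it is aromatic (furan).
The 5-membered ring with one sulfur has a continuous p-orbital overlap around the ring; 2 ring double bonds (4 π electrons) plus a heteroatom lone pair (2) give 6 π electrons. Since 6 = 4n+2 (n=1), it is aromatic (thiophene).
2 of the 3 rings are aromatic. Total: 2.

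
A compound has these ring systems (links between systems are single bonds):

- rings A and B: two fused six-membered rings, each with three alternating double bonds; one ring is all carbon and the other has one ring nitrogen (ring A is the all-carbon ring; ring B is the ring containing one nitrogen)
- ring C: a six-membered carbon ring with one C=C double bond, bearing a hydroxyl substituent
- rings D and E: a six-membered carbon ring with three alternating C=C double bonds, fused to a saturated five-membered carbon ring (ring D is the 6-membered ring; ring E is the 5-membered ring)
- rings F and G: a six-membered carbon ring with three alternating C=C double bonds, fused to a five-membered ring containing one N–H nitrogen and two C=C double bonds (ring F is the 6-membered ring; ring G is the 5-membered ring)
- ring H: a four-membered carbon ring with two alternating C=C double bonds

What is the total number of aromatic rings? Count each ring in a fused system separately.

5

Rings A and B form a fused bicyclic system (with one nitrogen) with 10 sp² atoms and 10 π electrons from ring double bonds. 10 = 4(2)+2, so the system is aromatic and both rings count as aromatic (quinoline).
Ring C has four sp³ carbons, so it is not fully conjugated — not aromatic (cyclohexene).
Ring D has a continuous p-orbital overlap around the ring; 3 ring double bonds give 6 π electrons. Since 6 = 4n+2 (n=1), ring D is aromatic (benzene ring).
Ring E has three sp³ carbons, so it is not fully conjugated — not aromatic (cyclopentane ring).
Rings F and G form a fused bicyclic system (with one N–H) with 9 sp² atoms and 10 π electrons from ring double bonds plus a heteroatom lone pair. 10 = 4(2)+2, so the system is aromatic and both rings count as aromatic (indole).
Ring H has only sp² ring atoms; a planar conformation would have a fully conjugated π system of 4 electrons. But 4 = 4(1), which is 4n not 4n+2, so ring H is not aromatic (cyclobutadiene) — cyclobutadiene is antiaromatic and distorts to a rectangle.
Aromatic: A, B, D, F, G. Total: 5.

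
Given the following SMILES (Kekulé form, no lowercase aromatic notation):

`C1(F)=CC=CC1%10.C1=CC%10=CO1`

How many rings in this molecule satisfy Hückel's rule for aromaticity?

1

The SMILES encodes a five-membered carbon ring with two conjugated C=C double bonds and one sp³ carbon; a five-membered ring of four carbons and one oxygen, with two C=C double bonds.
The 5-membered ring has one sp³ carbon, so it is not fully conjugated — not aromatic (cyclopentadiene).
The 5-membered ring with one oxygen has a continuous p-orbital overlap around the ring; 2 ring double bonds (4 π electrons) plus a heteroatom lone pair (2) give 6 π electrons. That satisfies 4n+2 with n=1, so it is aromatic (furan).
1 of the 2 rings is aromatic. Total: 1.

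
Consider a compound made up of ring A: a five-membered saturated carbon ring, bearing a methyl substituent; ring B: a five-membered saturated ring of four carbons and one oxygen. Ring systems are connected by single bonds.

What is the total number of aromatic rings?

0

Ring A has only sp³ atoms, so it is not fully conjugated — not aromatic (cyclopentane).
Ring B has only sp³ atoms, so it is not fully conjugated — not aromatic (tetrahydrofuran).
No ring is aromatic. Total: 0.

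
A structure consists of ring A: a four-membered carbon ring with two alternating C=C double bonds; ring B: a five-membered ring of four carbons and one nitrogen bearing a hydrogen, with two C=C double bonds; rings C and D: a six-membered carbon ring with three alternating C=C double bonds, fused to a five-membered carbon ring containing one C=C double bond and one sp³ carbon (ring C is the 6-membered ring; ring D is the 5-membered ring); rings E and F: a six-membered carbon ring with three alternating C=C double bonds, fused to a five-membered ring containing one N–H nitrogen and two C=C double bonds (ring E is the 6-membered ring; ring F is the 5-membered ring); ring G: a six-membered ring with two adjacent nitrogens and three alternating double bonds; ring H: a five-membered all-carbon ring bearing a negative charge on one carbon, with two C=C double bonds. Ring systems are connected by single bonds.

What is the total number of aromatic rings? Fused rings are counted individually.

Ring A has only sp² ring atoms; a planar conformation would have a fully conjugated π system of 4 electrons. But 4 = 4(1), which is 4n not 4n+2, so ring A is not aromatic (cyclobutadiene) — cyclobutadiene is antiaromatic and distorts to a rectangle.
Ring B has a continuous p-orbital overlap around the ring; 2 ring double bonds (4 π electrons) plus a heteroatom lone pair (2) give 6 π electrons. Since 6 = 4n+2 (n=1), ring B is aromatic (pyrrole).
Ring C is fully conjugated (every ring atom contributes a p orbital); 3 ring double bonds give 6 π electrons. Since 6 = 4n+2 (n=1), ring C is aromatic (benzene ring).
Ring D has one sp³ carbon, so it is not fully conjugated — not aromatic (cyclopentene ring).
Rings E and F form a fused bicyclic system (with one N–H) with 9 sp² atoms and 10 π electrons from ring double bonds plus a heteroatom lone pair. 10 = 4(2)+2, so the system is aromatic and both rings count as aromatic (indole).
Ring G is fully conjugated (every ring atom contributes a p orbital); 3 ring double bonds give 6 π electrons. That satisfies 4n+2 with n=1, so ring G is aromatic (pyridazine).
Ring H is fully conjugated (every ring atom contributes a p orbital); 2 ring double bonds (4 π electrons) plus the carbanion lone pair (2) give 6 π electrons. That satisfies 4n+2 with n=1, so ring H is aromatic (cyclopentadienyl anion).
Aromatic: B, C, E, F, G, H. Total: 6.

6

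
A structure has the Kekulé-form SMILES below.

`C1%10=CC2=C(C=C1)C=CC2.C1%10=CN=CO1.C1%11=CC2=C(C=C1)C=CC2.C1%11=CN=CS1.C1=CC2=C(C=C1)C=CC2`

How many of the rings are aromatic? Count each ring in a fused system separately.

The SMILES encodes a six-membered carbon ring with three alternating C=C double bonds, fused to a five-membered carbon ring containing one C=C double bond and one sp³ carbon; a five-membered ring with an oxygen at position 1 and a nitrogen at position 3 (in a C=N bond), with two double bonds; a six-membered carbon ring with three alternating C=C double bonds, fused to a five-membered carbon ring containing one C=C double bond and one sp³ carbon; a five-membered ring with a sulfur at position 1 and a nitrogen at position 3 (in a C=N bond), with two double bonds; a six-membered carbon ring with three alternating C=C double bonds, fused to a five-membered carbon ring containing one C=C double bond and one sp³ carbon.
The 6-membered ring is fully conjugated (every ring atom contributes a p orbital); 3 ring double bonds give 6 π electrons. That satisfies 4n+2 with n=1, so it is aromatic (benzene ring).
The 5-membered ring has one sp³ carbon, so it is not fully conjugated — not aromatic (cyclopentene ring).
The 5-membered ring with one oxygen and one =N– is fully conjugated (every ring atom contributes a p orbital); 2 ring double bonds (4 π electrons) plus a heteroatom lone pair (2) give 6 π electrons. That satisfies 4n+2 with n=1, so it is aromatic (oxazole).
The second 6-membered ring is planar and fully conjugated; 3 ring double bonds give 6 π electrons. Since 6 = 4n+2 (n=1), it is aromatic (benzene ring).
The second 5-membered ring has one sp³ carbon, so it is not fully conjugated — not aromatic (cyclopentene ring).
The 5-membered ring with one sulfur and one =N– has a continuous p-orbital overlap around the ring; 2 ring double bonds (4 π electrons) plus a heteroatom lone pair (2) give 6 π electrons. That satisfies 4n+2 with n=1, so it is aromatic (thiazole).
The third 6-membered ring is planar and fully conjugated; 3 ring double bonds give 6 π electrons. Since 6 = 4n+2 (n=1), it is aromatic (benzene ring).
The third 5-membered ring has one sp³ carbon, so it is not fully conjugated — not aromatic (cyclopentene ring).
5 of the 8 rings are aromatic. Total: 5.

5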